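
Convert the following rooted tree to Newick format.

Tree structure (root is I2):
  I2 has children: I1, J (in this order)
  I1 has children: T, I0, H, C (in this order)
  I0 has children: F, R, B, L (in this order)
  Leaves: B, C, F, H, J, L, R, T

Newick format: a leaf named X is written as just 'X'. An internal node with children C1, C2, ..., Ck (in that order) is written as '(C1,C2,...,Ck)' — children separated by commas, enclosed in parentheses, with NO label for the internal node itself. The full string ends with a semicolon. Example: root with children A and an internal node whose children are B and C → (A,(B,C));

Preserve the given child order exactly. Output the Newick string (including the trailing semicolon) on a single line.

internal I2 with children ['I1', 'J']
  internal I1 with children ['T', 'I0', 'H', 'C']
    leaf 'T' → 'T'
    internal I0 with children ['F', 'R', 'B', 'L']
      leaf 'F' → 'F'
      leaf 'R' → 'R'
      leaf 'B' → 'B'
      leaf 'L' → 'L'
    → '(F,R,B,L)'
    leaf 'H' → 'H'
    leaf 'C' → 'C'
  → '(T,(F,R,B,L),H,C)'
  leaf 'J' → 'J'
→ '((T,(F,R,B,L),H,C),J)'
Final: ((T,(F,R,B,L),H,C),J);

Answer: ((T,(F,R,B,L),H,C),J);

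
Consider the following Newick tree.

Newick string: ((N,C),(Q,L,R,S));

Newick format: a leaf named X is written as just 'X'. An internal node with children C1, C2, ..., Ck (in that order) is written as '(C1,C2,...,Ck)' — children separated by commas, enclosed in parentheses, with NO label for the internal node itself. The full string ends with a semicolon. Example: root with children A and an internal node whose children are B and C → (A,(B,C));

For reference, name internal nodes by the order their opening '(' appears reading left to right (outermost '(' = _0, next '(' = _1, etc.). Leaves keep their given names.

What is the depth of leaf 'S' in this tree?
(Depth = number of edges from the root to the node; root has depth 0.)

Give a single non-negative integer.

Newick: ((N,C),(Q,L,R,S));
Naming internals by '(' encounter order: outermost '(' = _0, next = _1, ...
Query node: S
Path from root: _0 -> _2 -> S
Depth of S: 2 (number of edges from root)

Answer: 2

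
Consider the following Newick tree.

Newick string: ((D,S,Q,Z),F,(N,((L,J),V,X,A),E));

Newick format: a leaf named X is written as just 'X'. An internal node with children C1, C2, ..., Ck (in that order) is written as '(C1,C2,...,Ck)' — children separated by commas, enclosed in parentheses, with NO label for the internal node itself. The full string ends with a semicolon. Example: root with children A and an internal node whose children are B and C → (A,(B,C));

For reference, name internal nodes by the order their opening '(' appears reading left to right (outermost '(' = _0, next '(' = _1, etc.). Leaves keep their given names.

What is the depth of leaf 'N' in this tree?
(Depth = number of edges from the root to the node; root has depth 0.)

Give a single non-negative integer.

Newick: ((D,S,Q,Z),F,(N,((L,J),V,X,A),E));
Naming internals by '(' encounter order: outermost '(' = _0, next = _1, ...
Query node: N
Path from root: _0 -> _2 -> N
Depth of N: 2 (number of edges from root)

Answer: 2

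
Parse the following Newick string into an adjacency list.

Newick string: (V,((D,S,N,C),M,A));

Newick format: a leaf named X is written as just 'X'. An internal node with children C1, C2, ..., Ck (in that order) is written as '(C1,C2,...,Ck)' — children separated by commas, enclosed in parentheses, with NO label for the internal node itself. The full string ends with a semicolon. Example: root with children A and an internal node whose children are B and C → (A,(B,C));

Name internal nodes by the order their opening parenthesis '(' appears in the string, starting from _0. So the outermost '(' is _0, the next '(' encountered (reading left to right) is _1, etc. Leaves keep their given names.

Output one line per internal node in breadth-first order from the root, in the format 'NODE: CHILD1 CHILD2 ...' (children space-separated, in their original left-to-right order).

Answer: _0: V _1
_1: _2 M A
_2: D S N C

Derivation:
Input: (V,((D,S,N,C),M,A));
Scanning left-to-right, naming '(' by encounter order:
  pos 0: '(' -> open internal node _0 (depth 1)
  pos 3: '(' -> open internal node _1 (depth 2)
  pos 4: '(' -> open internal node _2 (depth 3)
  pos 12: ')' -> close internal node _2 (now at depth 2)
  pos 17: ')' -> close internal node _1 (now at depth 1)
  pos 18: ')' -> close internal node _0 (now at depth 0)
Total internal nodes: 3
BFS adjacency from root:
  _0: V _1
  _1: _2 M A
  _2: D S N C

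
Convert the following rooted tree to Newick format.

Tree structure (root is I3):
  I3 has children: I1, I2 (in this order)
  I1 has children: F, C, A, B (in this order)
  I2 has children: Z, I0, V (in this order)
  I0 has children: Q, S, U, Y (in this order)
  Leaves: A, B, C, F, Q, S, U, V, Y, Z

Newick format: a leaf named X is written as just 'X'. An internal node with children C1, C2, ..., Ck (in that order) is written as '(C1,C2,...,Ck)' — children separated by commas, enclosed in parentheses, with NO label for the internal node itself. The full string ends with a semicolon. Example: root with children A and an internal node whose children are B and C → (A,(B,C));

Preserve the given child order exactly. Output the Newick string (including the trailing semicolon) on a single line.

internal I3 with children ['I1', 'I2']
  internal I1 with children ['F', 'C', 'A', 'B']
    leaf 'F' → 'F'
    leaf 'C' → 'C'
    leaf 'A' → 'A'
    leaf 'B' → 'B'
  → '(F,C,A,B)'
  internal I2 with children ['Z', 'I0', 'V']
    leaf 'Z' → 'Z'
    internal I0 with children ['Q', 'S', 'U', 'Y']
      leaf 'Q' → 'Q'
      leaf 'S' → 'S'
      leaf 'U' → 'U'
      leaf 'Y' → 'Y'
    → '(Q,S,U,Y)'
    leaf 'V' → 'V'
  → '(Z,(Q,S,U,Y),V)'
→ '((F,C,A,B),(Z,(Q,S,U,Y),V))'
Final: ((F,C,A,B),(Z,(Q,S,U,Y),V));

Answer: ((F,C,A,B),(Z,(Q,S,U,Y),V));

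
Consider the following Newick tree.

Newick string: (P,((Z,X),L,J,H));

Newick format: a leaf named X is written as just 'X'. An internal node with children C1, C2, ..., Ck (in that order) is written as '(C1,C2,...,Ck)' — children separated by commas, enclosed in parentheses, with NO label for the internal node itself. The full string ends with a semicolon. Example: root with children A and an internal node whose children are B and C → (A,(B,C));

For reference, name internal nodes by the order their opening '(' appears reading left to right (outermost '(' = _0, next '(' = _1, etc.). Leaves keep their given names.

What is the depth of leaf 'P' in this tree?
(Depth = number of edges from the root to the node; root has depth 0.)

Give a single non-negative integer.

Newick: (P,((Z,X),L,J,H));
Naming internals by '(' encounter order: outermost '(' = _0, next = _1, ...
Query node: P
Path from root: _0 -> P
Depth of P: 1 (number of edges from root)

Answer: 1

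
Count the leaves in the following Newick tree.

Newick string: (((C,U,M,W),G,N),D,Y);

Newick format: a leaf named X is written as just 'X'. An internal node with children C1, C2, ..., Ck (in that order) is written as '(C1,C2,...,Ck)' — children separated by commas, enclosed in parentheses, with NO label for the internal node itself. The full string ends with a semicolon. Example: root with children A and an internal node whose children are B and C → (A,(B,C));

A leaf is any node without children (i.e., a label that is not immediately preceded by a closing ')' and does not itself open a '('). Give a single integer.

Newick: (((C,U,M,W),G,N),D,Y);
Scan left-to-right; a leaf is any maximal label run not followed by '(':
  pos 3: leaf 'C' → count = 1
  pos 5: leaf 'U' → count = 2
  pos 7: leaf 'M' → count = 3
  pos 9: leaf 'W' → count = 4
  pos 12: leaf 'G' → count = 5
  pos 14: leaf 'N' → count = 6
  pos 17: leaf 'D' → count = 7
  pos 19: leaf 'Y' → count = 8
Total leaves: 8

Answer: 8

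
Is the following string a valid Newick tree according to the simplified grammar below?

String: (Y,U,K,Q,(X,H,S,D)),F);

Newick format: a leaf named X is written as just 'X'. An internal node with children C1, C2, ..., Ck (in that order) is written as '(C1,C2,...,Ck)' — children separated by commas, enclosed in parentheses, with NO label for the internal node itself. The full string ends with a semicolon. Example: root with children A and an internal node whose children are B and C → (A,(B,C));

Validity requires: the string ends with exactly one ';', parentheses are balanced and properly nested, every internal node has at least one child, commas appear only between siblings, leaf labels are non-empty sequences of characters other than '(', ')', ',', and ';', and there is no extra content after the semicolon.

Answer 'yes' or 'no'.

Input: (Y,U,K,Q,(X,H,S,D)),F);
Paren balance: 2 '(' vs 3 ')' MISMATCH
Ends with single ';': True
Full parse: FAILS (extra content after tree at pos 19)
Valid: False

Answer: no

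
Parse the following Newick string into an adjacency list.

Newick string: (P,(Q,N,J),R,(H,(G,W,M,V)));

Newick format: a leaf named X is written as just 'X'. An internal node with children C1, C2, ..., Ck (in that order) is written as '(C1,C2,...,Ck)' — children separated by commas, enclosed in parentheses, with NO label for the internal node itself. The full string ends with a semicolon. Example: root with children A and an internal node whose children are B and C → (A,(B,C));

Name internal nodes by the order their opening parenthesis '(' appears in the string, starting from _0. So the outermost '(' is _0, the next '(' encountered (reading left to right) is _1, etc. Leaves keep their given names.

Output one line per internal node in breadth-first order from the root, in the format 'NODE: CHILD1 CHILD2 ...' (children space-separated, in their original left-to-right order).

Input: (P,(Q,N,J),R,(H,(G,W,M,V)));
Scanning left-to-right, naming '(' by encounter order:
  pos 0: '(' -> open internal node _0 (depth 1)
  pos 3: '(' -> open internal node _1 (depth 2)
  pos 9: ')' -> close internal node _1 (now at depth 1)
  pos 13: '(' -> open internal node _2 (depth 2)
  pos 16: '(' -> open internal node _3 (depth 3)
  pos 24: ')' -> close internal node _3 (now at depth 2)
  pos 25: ')' -> close internal node _2 (now at depth 1)
  pos 26: ')' -> close internal node _0 (now at depth 0)
Total internal nodes: 4
BFS adjacency from root:
  _0: P _1 R _2
  _1: Q N J
  _2: H _3
  _3: G W M V

Answer: _0: P _1 R _2
_1: Q N J
_2: H _3
_3: G W M V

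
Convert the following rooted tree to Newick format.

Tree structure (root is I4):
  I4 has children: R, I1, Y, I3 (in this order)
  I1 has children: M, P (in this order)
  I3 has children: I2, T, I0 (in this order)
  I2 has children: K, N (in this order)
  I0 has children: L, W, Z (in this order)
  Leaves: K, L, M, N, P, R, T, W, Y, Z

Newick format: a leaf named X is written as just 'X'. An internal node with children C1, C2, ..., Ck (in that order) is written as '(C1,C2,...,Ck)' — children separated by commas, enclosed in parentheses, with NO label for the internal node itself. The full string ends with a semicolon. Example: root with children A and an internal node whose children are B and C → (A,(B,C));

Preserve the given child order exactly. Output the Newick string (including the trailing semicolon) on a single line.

internal I4 with children ['R', 'I1', 'Y', 'I3']
  leaf 'R' → 'R'
  internal I1 with children ['M', 'P']
    leaf 'M' → 'M'
    leaf 'P' → 'P'
  → '(M,P)'
  leaf 'Y' → 'Y'
  internal I3 with children ['I2', 'T', 'I0']
    internal I2 with children ['K', 'N']
      leaf 'K' → 'K'
      leaf 'N' → 'N'
    → '(K,N)'
    leaf 'T' → 'T'
    internal I0 with children ['L', 'W', 'Z']
      leaf 'L' → 'L'
      leaf 'W' → 'W'
      leaf 'Z' → 'Z'
    → '(L,W,Z)'
  → '((K,N),T,(L,W,Z))'
→ '(R,(M,P),Y,((K,N),T,(L,W,Z)))'
Final: (R,(M,P),Y,((K,N),T,(L,W,Z)));

Answer: (R,(M,P),Y,((K,N),T,(L,W,Z)));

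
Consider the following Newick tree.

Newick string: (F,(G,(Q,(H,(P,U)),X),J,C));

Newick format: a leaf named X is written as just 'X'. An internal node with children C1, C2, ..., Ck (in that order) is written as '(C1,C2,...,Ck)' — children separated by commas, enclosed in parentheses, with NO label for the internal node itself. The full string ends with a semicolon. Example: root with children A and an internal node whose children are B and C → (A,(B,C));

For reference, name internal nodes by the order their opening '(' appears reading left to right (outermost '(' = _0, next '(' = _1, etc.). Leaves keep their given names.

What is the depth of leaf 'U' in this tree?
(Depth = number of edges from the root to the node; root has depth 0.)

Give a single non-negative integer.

Answer: 5

Derivation:
Newick: (F,(G,(Q,(H,(P,U)),X),J,C));
Naming internals by '(' encounter order: outermost '(' = _0, next = _1, ...
Query node: U
Path from root: _0 -> _1 -> _2 -> _3 -> _4 -> U
Depth of U: 5 (number of edges from root)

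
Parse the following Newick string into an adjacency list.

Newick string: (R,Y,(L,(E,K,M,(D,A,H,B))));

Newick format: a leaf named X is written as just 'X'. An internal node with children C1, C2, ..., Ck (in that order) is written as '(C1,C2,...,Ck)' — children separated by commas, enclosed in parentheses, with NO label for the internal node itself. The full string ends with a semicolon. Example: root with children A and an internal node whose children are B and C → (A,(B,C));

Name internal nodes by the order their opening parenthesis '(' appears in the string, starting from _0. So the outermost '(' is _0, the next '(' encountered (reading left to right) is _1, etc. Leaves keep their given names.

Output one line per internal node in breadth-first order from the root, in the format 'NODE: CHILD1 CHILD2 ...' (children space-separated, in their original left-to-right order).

Answer: _0: R Y _1
_1: L _2
_2: E K M _3
_3: D A H B

Derivation:
Input: (R,Y,(L,(E,K,M,(D,A,H,B))));
Scanning left-to-right, naming '(' by encounter order:
  pos 0: '(' -> open internal node _0 (depth 1)
  pos 5: '(' -> open internal node _1 (depth 2)
  pos 8: '(' -> open internal node _2 (depth 3)
  pos 15: '(' -> open internal node _3 (depth 4)
  pos 23: ')' -> close internal node _3 (now at depth 3)
  pos 24: ')' -> close internal node _2 (now at depth 2)
  pos 25: ')' -> close internal node _1 (now at depth 1)
  pos 26: ')' -> close internal node _0 (now at depth 0)
Total internal nodes: 4
BFS adjacency from root:
  _0: R Y _1
  _1: L _2
  _2: E K M _3
  _3: D A H B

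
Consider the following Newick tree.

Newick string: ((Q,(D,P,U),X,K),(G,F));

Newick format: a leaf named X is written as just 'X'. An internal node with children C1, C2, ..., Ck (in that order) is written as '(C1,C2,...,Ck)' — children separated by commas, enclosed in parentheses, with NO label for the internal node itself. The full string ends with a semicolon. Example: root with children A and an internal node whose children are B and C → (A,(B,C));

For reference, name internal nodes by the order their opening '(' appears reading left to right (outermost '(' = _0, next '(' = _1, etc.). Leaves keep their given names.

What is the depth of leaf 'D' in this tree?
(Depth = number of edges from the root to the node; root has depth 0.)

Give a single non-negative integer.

Newick: ((Q,(D,P,U),X,K),(G,F));
Naming internals by '(' encounter order: outermost '(' = _0, next = _1, ...
Query node: D
Path from root: _0 -> _1 -> _2 -> D
Depth of D: 3 (number of edges from root)

Answer: 3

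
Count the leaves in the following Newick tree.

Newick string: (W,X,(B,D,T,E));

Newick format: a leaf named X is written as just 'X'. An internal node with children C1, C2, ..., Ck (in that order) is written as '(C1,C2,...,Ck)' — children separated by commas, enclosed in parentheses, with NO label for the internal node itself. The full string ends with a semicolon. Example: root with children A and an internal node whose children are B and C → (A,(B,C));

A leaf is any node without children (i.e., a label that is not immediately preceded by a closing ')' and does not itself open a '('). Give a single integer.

Newick: (W,X,(B,D,T,E));
Scan left-to-right; a leaf is any maximal label run not followed by '(':
  pos 1: leaf 'W' → count = 1
  pos 3: leaf 'X' → count = 2
  pos 6: leaf 'B' → count = 3
  pos 8: leaf 'D' → count = 4
  pos 10: leaf 'T' → count = 5
  pos 12: leaf 'E' → count = 6
Total leaves: 6

Answer: 6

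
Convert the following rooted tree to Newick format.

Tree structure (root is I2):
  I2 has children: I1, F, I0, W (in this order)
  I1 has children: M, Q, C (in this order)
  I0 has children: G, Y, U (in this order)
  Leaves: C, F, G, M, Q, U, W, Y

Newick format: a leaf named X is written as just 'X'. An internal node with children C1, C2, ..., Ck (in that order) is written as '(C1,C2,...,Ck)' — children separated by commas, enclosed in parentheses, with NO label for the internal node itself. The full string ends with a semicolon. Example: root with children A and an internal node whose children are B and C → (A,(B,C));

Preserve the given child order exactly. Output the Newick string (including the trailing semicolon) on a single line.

internal I2 with children ['I1', 'F', 'I0', 'W']
  internal I1 with children ['M', 'Q', 'C']
    leaf 'M' → 'M'
    leaf 'Q' → 'Q'
    leaf 'C' → 'C'
  → '(M,Q,C)'
  leaf 'F' → 'F'
  internal I0 with children ['G', 'Y', 'U']
    leaf 'G' → 'G'
    leaf 'Y' → 'Y'
    leaf 'U' → 'U'
  → '(G,Y,U)'
  leaf 'W' → 'W'
→ '((M,Q,C),F,(G,Y,U),W)'
Final: ((M,Q,C),F,(G,Y,U),W);

Answer: ((M,Q,C),F,(G,Y,U),W);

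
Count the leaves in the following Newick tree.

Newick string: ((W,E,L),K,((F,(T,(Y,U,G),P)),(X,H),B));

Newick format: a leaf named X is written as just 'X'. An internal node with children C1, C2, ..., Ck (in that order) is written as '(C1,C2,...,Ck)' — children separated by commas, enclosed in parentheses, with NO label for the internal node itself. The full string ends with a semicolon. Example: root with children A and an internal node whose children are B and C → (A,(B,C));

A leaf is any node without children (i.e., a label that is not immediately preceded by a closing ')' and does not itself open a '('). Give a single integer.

Newick: ((W,E,L),K,((F,(T,(Y,U,G),P)),(X,H),B));
Scan left-to-right; a leaf is any maximal label run not followed by '(':
  pos 2: leaf 'W' → count = 1
  pos 4: leaf 'E' → count = 2
  pos 6: leaf 'L' → count = 3
  pos 9: leaf 'K' → count = 4
  pos 13: leaf 'F' → count = 5
  pos 16: leaf 'T' → count = 6
  pos 19: leaf 'Y' → count = 7
  pos 21: leaf 'U' → count = 8
  pos 23: leaf 'G' → count = 9
  pos 26: leaf 'P' → count = 10
  pos 31: leaf 'X' → count = 11
  pos 33: leaf 'H' → count = 12
  pos 36: leaf 'B' → count = 13
Total leaves: 13

Answer: 13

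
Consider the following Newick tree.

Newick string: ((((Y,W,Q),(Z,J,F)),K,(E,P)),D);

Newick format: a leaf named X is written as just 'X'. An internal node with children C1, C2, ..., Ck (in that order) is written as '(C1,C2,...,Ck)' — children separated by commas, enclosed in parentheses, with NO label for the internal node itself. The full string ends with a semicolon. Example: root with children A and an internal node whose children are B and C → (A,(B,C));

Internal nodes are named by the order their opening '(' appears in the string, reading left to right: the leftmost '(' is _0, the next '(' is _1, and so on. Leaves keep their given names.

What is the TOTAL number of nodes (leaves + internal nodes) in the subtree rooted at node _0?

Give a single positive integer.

Answer: 16

Derivation:
Newick: ((((Y,W,Q),(Z,J,F)),K,(E,P)),D);
Locate _0: it is the '(' at position 0 (the 1st '(' reading left to right).
Query: subtree rooted at _0
_0: subtree_size = 1 + 15
  _1: subtree_size = 1 + 13
    _2: subtree_size = 1 + 8
      _3: subtree_size = 1 + 3
        Y: subtree_size = 1 + 0
        W: subtree_size = 1 + 0
        Q: subtree_size = 1 + 0
      _4: subtree_size = 1 + 3
        Z: subtree_size = 1 + 0
        J: subtree_size = 1 + 0
        F: subtree_size = 1 + 0
    K: subtree_size = 1 + 0
    _5: subtree_size = 1 + 2
      E: subtree_size = 1 + 0
      P: subtree_size = 1 + 0
  D: subtree_size = 1 + 0
Total subtree size of _0: 16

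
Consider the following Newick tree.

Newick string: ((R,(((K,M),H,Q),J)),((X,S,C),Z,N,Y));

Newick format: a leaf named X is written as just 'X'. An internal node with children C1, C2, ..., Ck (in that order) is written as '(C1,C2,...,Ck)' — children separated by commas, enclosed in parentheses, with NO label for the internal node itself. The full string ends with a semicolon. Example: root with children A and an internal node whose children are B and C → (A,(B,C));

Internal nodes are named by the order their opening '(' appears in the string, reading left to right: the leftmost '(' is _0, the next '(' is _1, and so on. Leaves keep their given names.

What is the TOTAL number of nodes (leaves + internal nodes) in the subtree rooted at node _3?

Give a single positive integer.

Answer: 6

Derivation:
Newick: ((R,(((K,M),H,Q),J)),((X,S,C),Z,N,Y));
Locate _3: it is the '(' at position 5 (the 4th '(' reading left to right).
Query: subtree rooted at _3
_3: subtree_size = 1 + 5
  _4: subtree_size = 1 + 2
    K: subtree_size = 1 + 0
    M: subtree_size = 1 + 0
  H: subtree_size = 1 + 0
  Q: subtree_size = 1 + 0
Total subtree size of _3: 6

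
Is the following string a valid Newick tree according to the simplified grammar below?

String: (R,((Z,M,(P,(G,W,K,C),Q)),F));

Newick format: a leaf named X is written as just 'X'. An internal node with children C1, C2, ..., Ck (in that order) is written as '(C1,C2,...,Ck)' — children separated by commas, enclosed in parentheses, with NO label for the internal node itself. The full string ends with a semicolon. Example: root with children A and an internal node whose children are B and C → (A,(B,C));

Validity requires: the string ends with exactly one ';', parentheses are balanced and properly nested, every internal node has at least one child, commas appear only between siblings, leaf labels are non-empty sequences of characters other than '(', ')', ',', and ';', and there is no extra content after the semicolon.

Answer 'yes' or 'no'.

Input: (R,((Z,M,(P,(G,W,K,C),Q)),F));
Paren balance: 5 '(' vs 5 ')' OK
Ends with single ';': True
Full parse: OK
Valid: True

Answer: yes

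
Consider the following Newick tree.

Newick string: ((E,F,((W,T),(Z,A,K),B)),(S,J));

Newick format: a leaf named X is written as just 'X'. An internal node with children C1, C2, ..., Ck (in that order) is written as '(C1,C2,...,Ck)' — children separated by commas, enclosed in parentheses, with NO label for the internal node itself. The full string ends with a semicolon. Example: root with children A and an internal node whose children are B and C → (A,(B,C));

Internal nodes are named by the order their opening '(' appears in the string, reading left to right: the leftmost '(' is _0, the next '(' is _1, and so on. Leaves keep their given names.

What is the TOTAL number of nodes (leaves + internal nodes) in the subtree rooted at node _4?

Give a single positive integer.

Answer: 4

Derivation:
Newick: ((E,F,((W,T),(Z,A,K),B)),(S,J));
Locate _4: it is the '(' at position 13 (the 5th '(' reading left to right).
Query: subtree rooted at _4
_4: subtree_size = 1 + 3
  Z: subtree_size = 1 + 0
  A: subtree_size = 1 + 0
  K: subtree_size = 1 + 0
Total subtree size of _4: 4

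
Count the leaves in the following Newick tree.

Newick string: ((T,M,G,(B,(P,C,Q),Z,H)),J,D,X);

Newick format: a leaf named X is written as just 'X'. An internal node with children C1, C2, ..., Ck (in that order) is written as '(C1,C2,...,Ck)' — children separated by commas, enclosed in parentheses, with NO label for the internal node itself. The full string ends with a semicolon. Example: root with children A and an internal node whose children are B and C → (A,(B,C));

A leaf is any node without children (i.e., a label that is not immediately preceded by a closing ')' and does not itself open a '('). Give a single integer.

Newick: ((T,M,G,(B,(P,C,Q),Z,H)),J,D,X);
Scan left-to-right; a leaf is any maximal label run not followed by '(':
  pos 2: leaf 'T' → count = 1
  pos 4: leaf 'M' → count = 2
  pos 6: leaf 'G' → count = 3
  pos 9: leaf 'B' → count = 4
  pos 12: leaf 'P' → count = 5
  pos 14: leaf 'C' → count = 6
  pos 16: leaf 'Q' → count = 7
  pos 19: leaf 'Z' → count = 8
  pos 21: leaf 'H' → count = 9
  pos 25: leaf 'J' → count = 10
  pos 27: leaf 'D' → count = 11
  pos 29: leaf 'X' → count = 12
Total leaves: 12

Answer: 12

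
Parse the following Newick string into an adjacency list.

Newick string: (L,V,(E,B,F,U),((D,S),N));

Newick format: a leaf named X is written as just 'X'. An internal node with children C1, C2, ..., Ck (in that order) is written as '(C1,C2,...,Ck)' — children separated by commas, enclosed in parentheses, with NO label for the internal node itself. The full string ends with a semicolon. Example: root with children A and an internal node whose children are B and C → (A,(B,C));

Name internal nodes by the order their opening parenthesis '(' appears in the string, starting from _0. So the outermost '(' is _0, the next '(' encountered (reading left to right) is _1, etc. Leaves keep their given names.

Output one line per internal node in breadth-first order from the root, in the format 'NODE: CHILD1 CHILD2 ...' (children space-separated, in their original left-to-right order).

Input: (L,V,(E,B,F,U),((D,S),N));
Scanning left-to-right, naming '(' by encounter order:
  pos 0: '(' -> open internal node _0 (depth 1)
  pos 5: '(' -> open internal node _1 (depth 2)
  pos 13: ')' -> close internal node _1 (now at depth 1)
  pos 15: '(' -> open internal node _2 (depth 2)
  pos 16: '(' -> open internal node _3 (depth 3)
  pos 20: ')' -> close internal node _3 (now at depth 2)
  pos 23: ')' -> close internal node _2 (now at depth 1)
  pos 24: ')' -> close internal node _0 (now at depth 0)
Total internal nodes: 4
BFS adjacency from root:
  _0: L V _1 _2
  _1: E B F U
  _2: _3 N
  _3: D S

Answer: _0: L V _1 _2
_1: E B F U
_2: _3 N
_3: D S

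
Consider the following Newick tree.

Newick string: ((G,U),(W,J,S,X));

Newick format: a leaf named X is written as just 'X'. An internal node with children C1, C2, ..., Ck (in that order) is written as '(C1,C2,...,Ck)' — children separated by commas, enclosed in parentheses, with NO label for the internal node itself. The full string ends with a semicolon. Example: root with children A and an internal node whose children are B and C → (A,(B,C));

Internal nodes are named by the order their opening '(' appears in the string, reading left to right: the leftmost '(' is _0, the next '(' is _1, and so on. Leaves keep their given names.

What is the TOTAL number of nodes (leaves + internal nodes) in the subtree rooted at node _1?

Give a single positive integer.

Newick: ((G,U),(W,J,S,X));
Locate _1: it is the '(' at position 1 (the 2nd '(' reading left to right).
Query: subtree rooted at _1
_1: subtree_size = 1 + 2
  G: subtree_size = 1 + 0
  U: subtree_size = 1 + 0
Total subtree size of _1: 3

Answer: 3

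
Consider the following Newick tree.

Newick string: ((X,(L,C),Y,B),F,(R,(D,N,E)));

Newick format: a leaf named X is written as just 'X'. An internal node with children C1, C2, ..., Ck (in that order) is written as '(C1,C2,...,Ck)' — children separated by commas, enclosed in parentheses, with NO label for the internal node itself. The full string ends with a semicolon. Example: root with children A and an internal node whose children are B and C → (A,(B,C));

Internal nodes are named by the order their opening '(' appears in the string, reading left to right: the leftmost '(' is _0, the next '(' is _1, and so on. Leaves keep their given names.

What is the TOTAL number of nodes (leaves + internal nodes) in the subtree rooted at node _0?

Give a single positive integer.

Answer: 15

Derivation:
Newick: ((X,(L,C),Y,B),F,(R,(D,N,E)));
Locate _0: it is the '(' at position 0 (the 1st '(' reading left to right).
Query: subtree rooted at _0
_0: subtree_size = 1 + 14
  _1: subtree_size = 1 + 6
    X: subtree_size = 1 + 0
    _2: subtree_size = 1 + 2
      L: subtree_size = 1 + 0
      C: subtree_size = 1 + 0
    Y: subtree_size = 1 + 0
    B: subtree_size = 1 + 0
  F: subtree_size = 1 + 0
  _3: subtree_size = 1 + 5
    R: subtree_size = 1 + 0
    _4: subtree_size = 1 + 3
      D: subtree_size = 1 + 0
      N: subtree_size = 1 + 0
      E: subtree_size = 1 + 0
Total subtree size of _0: 15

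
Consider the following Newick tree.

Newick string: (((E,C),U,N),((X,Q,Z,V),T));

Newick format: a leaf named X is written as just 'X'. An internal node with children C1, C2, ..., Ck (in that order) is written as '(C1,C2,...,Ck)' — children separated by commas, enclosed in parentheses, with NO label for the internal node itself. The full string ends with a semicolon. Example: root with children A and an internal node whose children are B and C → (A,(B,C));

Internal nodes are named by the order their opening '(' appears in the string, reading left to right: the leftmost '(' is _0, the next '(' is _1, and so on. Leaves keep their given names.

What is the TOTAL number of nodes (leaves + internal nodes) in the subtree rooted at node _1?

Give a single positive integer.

Newick: (((E,C),U,N),((X,Q,Z,V),T));
Locate _1: it is the '(' at position 1 (the 2nd '(' reading left to right).
Query: subtree rooted at _1
_1: subtree_size = 1 + 5
  _2: subtree_size = 1 + 2
    E: subtree_size = 1 + 0
    C: subtree_size = 1 + 0
  U: subtree_size = 1 + 0
  N: subtree_size = 1 + 0
Total subtree size of _1: 6

Answer: 6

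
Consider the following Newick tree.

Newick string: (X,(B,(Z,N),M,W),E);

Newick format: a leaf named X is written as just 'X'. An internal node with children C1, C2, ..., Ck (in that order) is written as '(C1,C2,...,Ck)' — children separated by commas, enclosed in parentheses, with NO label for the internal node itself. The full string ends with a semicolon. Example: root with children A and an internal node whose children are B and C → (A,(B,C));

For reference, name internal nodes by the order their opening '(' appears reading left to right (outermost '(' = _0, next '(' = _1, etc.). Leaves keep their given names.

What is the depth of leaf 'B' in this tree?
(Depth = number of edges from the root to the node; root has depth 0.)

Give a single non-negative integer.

Newick: (X,(B,(Z,N),M,W),E);
Naming internals by '(' encounter order: outermost '(' = _0, next = _1, ...
Query node: B
Path from root: _0 -> _1 -> B
Depth of B: 2 (number of edges from root)

Answer: 2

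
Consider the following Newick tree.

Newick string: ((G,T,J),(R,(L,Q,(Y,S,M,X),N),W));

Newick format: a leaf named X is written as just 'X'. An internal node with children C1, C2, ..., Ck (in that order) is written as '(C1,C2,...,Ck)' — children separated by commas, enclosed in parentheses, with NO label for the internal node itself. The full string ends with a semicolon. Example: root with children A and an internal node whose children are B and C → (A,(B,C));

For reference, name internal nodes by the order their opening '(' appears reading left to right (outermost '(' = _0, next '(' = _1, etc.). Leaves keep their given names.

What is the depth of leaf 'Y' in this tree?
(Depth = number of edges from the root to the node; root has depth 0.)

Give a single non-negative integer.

Answer: 4

Derivation:
Newick: ((G,T,J),(R,(L,Q,(Y,S,M,X),N),W));
Naming internals by '(' encounter order: outermost '(' = _0, next = _1, ...
Query node: Y
Path from root: _0 -> _2 -> _3 -> _4 -> Y
Depth of Y: 4 (number of edges from root)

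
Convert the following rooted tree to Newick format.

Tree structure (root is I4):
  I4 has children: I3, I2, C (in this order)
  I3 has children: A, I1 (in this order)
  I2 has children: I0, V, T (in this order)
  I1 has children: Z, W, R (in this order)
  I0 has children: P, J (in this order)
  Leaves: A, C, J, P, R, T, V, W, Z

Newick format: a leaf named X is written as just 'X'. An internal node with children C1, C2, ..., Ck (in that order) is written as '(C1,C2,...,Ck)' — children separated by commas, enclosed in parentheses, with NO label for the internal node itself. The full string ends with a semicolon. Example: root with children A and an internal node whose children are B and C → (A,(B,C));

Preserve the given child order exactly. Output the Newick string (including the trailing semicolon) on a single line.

Answer: ((A,(Z,W,R)),((P,J),V,T),C);

Derivation:
internal I4 with children ['I3', 'I2', 'C']
  internal I3 with children ['A', 'I1']
    leaf 'A' → 'A'
    internal I1 with children ['Z', 'W', 'R']
      leaf 'Z' → 'Z'
      leaf 'W' → 'W'
      leaf 'R' → 'R'
    → '(Z,W,R)'
  → '(A,(Z,W,R))'
  internal I2 with children ['I0', 'V', 'T']
    internal I0 with children ['P', 'J']
      leaf 'P' → 'P'
      leaf 'J' → 'J'
    → '(P,J)'
    leaf 'V' → 'V'
    leaf 'T' → 'T'
  → '((P,J),V,T)'
  leaf 'C' → 'C'
→ '((A,(Z,W,R)),((P,J),V,T),C)'
Final: ((A,(Z,W,R)),((P,J),V,T),C);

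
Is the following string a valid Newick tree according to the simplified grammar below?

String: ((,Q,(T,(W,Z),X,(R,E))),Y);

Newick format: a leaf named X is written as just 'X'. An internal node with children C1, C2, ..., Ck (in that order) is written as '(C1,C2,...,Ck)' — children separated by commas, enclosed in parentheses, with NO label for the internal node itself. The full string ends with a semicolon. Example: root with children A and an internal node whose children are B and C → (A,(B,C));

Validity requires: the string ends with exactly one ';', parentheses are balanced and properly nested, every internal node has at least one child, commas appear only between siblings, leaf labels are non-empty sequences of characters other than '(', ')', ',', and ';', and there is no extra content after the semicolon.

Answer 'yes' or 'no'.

Input: ((,Q,(T,(W,Z),X,(R,E))),Y);
Paren balance: 5 '(' vs 5 ')' OK
Ends with single ';': True
Full parse: FAILS (empty leaf label at pos 2)
Valid: False

Answer: no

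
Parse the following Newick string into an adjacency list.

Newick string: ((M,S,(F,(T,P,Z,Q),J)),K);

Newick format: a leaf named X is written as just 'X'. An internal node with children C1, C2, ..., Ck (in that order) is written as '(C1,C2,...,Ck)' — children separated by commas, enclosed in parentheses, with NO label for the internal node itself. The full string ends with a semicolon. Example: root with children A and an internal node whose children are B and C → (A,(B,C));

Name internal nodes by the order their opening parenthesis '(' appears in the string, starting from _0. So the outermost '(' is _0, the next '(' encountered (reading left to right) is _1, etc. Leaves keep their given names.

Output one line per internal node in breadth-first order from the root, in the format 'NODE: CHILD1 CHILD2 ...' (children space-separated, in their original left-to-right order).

Input: ((M,S,(F,(T,P,Z,Q),J)),K);
Scanning left-to-right, naming '(' by encounter order:
  pos 0: '(' -> open internal node _0 (depth 1)
  pos 1: '(' -> open internal node _1 (depth 2)
  pos 6: '(' -> open internal node _2 (depth 3)
  pos 9: '(' -> open internal node _3 (depth 4)
  pos 17: ')' -> close internal node _3 (now at depth 3)
  pos 20: ')' -> close internal node _2 (now at depth 2)
  pos 21: ')' -> close internal node _1 (now at depth 1)
  pos 24: ')' -> close internal node _0 (now at depth 0)
Total internal nodes: 4
BFS adjacency from root:
  _0: _1 K
  _1: M S _2
  _2: F _3 J
  _3: T P Z Q

Answer: _0: _1 K
_1: M S _2
_2: F _3 J
_3: T P Z Q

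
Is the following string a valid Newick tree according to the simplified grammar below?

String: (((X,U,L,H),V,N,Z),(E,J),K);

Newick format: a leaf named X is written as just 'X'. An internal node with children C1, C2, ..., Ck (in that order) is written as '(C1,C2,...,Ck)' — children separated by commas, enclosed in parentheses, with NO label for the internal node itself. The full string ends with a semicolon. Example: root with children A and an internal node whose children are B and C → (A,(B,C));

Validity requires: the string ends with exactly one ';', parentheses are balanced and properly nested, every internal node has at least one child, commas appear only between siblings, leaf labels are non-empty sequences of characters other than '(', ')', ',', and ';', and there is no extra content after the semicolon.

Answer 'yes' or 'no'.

Answer: yes

Derivation:
Input: (((X,U,L,H),V,N,Z),(E,J),K);
Paren balance: 4 '(' vs 4 ')' OK
Ends with single ';': True
Full parse: OK
Valid: True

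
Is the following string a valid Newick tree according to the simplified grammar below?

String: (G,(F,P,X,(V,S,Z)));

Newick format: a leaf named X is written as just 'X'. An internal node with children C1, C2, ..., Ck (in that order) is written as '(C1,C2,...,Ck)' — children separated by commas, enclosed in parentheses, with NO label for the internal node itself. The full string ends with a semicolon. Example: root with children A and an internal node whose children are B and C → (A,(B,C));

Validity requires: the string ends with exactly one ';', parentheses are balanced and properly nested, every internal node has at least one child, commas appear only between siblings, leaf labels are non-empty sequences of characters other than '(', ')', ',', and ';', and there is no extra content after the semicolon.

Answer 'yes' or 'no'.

Input: (G,(F,P,X,(V,S,Z)));
Paren balance: 3 '(' vs 3 ')' OK
Ends with single ';': True
Full parse: OK
Valid: True

Answer: yes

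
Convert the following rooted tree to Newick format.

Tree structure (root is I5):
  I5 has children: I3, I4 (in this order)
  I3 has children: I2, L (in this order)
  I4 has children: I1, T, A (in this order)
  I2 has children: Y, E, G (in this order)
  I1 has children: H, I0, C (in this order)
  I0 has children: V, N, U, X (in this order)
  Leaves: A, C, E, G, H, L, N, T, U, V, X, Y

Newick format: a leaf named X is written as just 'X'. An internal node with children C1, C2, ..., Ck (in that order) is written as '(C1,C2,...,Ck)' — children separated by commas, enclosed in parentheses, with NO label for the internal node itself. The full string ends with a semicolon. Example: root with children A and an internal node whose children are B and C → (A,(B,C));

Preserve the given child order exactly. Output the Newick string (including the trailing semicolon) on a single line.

internal I5 with children ['I3', 'I4']
  internal I3 with children ['I2', 'L']
    internal I2 with children ['Y', 'E', 'G']
      leaf 'Y' → 'Y'
      leaf 'E' → 'E'
      leaf 'G' → 'G'
    → '(Y,E,G)'
    leaf 'L' → 'L'
  → '((Y,E,G),L)'
  internal I4 with children ['I1', 'T', 'A']
    internal I1 with children ['H', 'I0', 'C']
      leaf 'H' → 'H'
      internal I0 with children ['V', 'N', 'U', 'X']
        leaf 'V' → 'V'
        leaf 'N' → 'N'
        leaf 'U' → 'U'
        leaf 'X' → 'X'
      → '(V,N,U,X)'
      leaf 'C' → 'C'
    → '(H,(V,N,U,X),C)'
    leaf 'T' → 'T'
    leaf 'A' → 'A'
  → '((H,(V,N,U,X),C),T,A)'
→ '(((Y,E,G),L),((H,(V,N,U,X),C),T,A))'
Final: (((Y,E,G),L),((H,(V,N,U,X),C),T,A));

Answer: (((Y,E,G),L),((H,(V,N,U,X),C),T,A));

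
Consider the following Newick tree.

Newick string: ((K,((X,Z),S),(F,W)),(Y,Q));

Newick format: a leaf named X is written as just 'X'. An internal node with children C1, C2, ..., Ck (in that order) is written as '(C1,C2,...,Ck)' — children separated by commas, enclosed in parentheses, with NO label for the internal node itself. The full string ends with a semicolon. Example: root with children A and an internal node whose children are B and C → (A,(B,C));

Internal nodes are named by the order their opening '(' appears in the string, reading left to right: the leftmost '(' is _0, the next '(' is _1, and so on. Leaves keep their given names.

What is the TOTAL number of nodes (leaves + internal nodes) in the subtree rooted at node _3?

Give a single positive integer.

Newick: ((K,((X,Z),S),(F,W)),(Y,Q));
Locate _3: it is the '(' at position 5 (the 4th '(' reading left to right).
Query: subtree rooted at _3
_3: subtree_size = 1 + 2
  X: subtree_size = 1 + 0
  Z: subtree_size = 1 + 0
Total subtree size of _3: 3

Answer: 3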